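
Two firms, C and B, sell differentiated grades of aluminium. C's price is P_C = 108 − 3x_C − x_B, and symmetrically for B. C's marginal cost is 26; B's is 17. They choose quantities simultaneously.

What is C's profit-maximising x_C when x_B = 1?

Firm C's profit: π = x_C(108 − 3x_C − x_B) − 26x_C.
∂π/∂x_C = 82 − 6x_C − x_B = 0 ⇒ x_C = 41/3 − (1/6)x_B.
At x_B = 1: x_C = 41/3 − (1/6)·1 = 13.5.

13.5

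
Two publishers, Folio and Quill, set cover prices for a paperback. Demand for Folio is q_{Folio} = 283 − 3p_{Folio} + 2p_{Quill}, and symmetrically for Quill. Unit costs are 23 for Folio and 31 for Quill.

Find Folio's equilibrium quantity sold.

Folio's profit: π = (p_{Folio} − 23)(283 − 3p_{Folio} + 2p_{Quill}).
∂π/∂p_{Folio} = 352 − 6p_{Folio} + 2p_{Quill} = 0 ⇒ p_{Folio} = 176/3 + (1/3)p_{Quill}.
Similarly p_{Quill} = 188/3 + (1/3)p_{Folio}.
Plugging p_{Quill} into Folio's best response: p_{Folio} = 176/3 + (1/3)(188/3 + (1/3)p_{Folio}) ⇒ (8/9)p_{Folio} = 716/9, so p_{Folio} = 89.5.
Then p_{Quill} = 188/3 + (1/3)·89.5 = 92.5.
q_{Folio} = 283 − 3·89.5 + 2·92.5 = 199.5.

199.5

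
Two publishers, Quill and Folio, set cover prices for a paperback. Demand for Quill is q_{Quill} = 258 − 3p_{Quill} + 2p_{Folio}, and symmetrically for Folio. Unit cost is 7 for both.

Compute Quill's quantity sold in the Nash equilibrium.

188.25

Quill's profit: π = (p_{Quill} − 7)(258 − 3p_{Quill} + 2p_{Folio}).
∂π/∂p_{Quill} = 279 − 6p_{Quill} + 2p_{Folio} = 0 ⇒ p_{Quill} = 46.5 + (1/3)p_{Folio}.
Setting p_{Quill} = p_{Folio} in the reaction function: p_{Quill} = 46.5 + (1/3)p_{Quill}, so p_{Quill} = 46.5 / (2/3) = 69.75.
q_{Quill} = 258 − 3·69.75 + 2·69.75 = 188.25.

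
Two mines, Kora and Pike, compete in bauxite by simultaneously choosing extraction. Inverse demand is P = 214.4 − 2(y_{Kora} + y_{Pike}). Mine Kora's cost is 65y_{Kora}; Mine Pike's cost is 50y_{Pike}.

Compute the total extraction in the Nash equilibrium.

52.3

Mine Kora's profit: π = y_{Kora}(214.4 − 2(y_{Kora} + y_{Pike})) − 65y_{Kora}.
∂π/∂y_{Kora} = 149.4 − 4y_{Kora} − 2y_{Pike} = 0, so y_{Kora} = 37.35 − 0.5y_{Pike}.
By the same steps for Pike: y_{Pike} = 41.1 − 0.5y_{Kora}.
Solving the two reaction functions simultaneously: (1 − (−0.5)(−0.5))y_{Kora} = 37.35 − 0.5·41.1, so 0.75y_{Kora} = 16.8 and y_{Kora} = 22.4.
Then y_{Pike} = 41.1 − 0.5·22.4 = 29.9.
Total extraction: 22.4 + 29.9 = 52.3.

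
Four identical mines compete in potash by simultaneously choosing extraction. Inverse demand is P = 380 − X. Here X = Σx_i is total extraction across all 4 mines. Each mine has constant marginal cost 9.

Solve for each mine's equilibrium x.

A representative mine's profit is π_i = x_i(380 − X) − 9x_i, with X = x_i + Σ_{j≠i} x_j.
First-order condition: 371 − 2x_i − Σ_{j≠i} x_j = 0.
With identical mines, set every x_j = x: then 371 − 2x − 3x = 0, i.e. x = 371/5 = 74.2.

74.2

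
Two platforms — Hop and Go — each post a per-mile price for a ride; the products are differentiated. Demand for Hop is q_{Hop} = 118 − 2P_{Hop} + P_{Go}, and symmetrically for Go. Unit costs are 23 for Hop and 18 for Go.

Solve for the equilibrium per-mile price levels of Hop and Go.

54, 52

Hop's profit: π = (P_{Hop} − 23)(118 − 2P_{Hop} + P_{Go}).
∂π/∂P_{Hop} = 164 − 4P_{Hop} + P_{Go} = 0 ⇒ P_{Hop} = 41 + 0.25P_{Go}.
Similarly P_{Go} = 38.5 + 0.25P_{Hop}.
Substituting the second reaction function into the first: P_{Hop} = 41 + 0.25(38.5 + 0.25P_{Hop}), which gives 0.9375P_{Hop} = 50.625 ⇒ P_{Hop} = 54.
Then P_{Go} = 38.5 + 0.25·54 = 52.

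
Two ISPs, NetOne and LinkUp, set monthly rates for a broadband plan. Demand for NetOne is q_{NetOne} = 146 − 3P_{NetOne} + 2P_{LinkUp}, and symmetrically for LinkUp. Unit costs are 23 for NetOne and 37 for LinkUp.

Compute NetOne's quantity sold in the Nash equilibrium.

100.125

NetOne's profit: π = (P_{NetOne} − 23)(146 − 3P_{NetOne} + 2P_{LinkUp}).
∂π/∂P_{NetOne} = 215 − 6P_{NetOne} + 2P_{LinkUp} = 0 ⇒ P_{NetOne} = 215/6 + (1/3)P_{LinkUp}.
Similarly P_{LinkUp} = 257/6 + (1/3)P_{NetOne}.
Substituting the second reaction function into the first: P_{NetOne} = 215/6 + (1/3)(257/6 + (1/3)P_{NetOne}), which gives (8/9)P_{NetOne} = 451/9 ⇒ P_{NetOne} = 56.375.
Then P_{LinkUp} = 257/6 + (1/3)·56.375 = 61.625.
q_{NetOne} = 146 − 3·56.375 + 2·61.625 = 100.125.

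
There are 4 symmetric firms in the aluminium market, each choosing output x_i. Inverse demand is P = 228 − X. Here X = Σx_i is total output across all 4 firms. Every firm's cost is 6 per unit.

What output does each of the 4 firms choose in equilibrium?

A representative firm's profit is π_i = x_i(228 − X) − 6x_i, with X = x_i + Σ_{j≠i} x_j.
First-order condition: 222 − 2x_i − Σ_{j≠i} x_j = 0.
Imposing symmetry (x_j = x for all j) turns Σ_{j≠i} x_j into 3x, so 222 = 5x and x = 44.4.

44.4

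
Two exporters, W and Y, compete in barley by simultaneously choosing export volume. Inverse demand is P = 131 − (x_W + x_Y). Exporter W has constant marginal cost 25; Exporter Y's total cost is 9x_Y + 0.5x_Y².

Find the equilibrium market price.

Exporter W's profit: π = x_W(131 − (x_W + x_Y)) − 25x_W.
∂π/∂x_W = 106 − 2x_W − x_Y = 0, so x_W = 53 − 0.5x_Y.
For Y: ∂π/∂x_Y = 122 − 3x_Y − x_W = 0 ⇒ x_Y = 122/3 − (1/3)x_W.
Substituting the second reaction function into the first: x_W = 53 − 0.5(122/3 − (1/3)x_W), which gives (5/6)x_W = 98/3 ⇒ x_W = 39.2.
Then x_Y = 122/3 − (1/3)·39.2 = 27.6.
Equilibrium price: P = 131 − 66.8 = 64.2.

64.2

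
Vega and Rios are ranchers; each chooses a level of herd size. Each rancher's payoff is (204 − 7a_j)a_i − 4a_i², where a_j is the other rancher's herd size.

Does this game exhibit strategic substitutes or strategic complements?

Vega's payoff is (204 − 7a_R)a_V − 4a_V².
∂π/∂a_V = 204 − 7a_R − 8a_V = 0, so a_V = 25.5 − 0.875a_R.
The best-response slope da_V/da_R = −0.875 < 0: the reaction function is downward-sloping, so the choices are strategic substitutes.

strategic substitutes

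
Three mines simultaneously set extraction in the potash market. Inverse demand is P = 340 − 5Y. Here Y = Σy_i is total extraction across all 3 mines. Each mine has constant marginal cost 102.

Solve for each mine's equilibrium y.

11.9

A representative mine's profit is π_i = y_i(340 − 5Y) − 102y_i, with Y = y_i + Σ_{j≠i} y_j.
First-order condition: 238 − 10y_i − 5Σ_{j≠i} y_j = 0.
With identical mines, set every y_j = y: then 238 − 10y − 10y = 0, i.e. y = 238/20 = 11.9.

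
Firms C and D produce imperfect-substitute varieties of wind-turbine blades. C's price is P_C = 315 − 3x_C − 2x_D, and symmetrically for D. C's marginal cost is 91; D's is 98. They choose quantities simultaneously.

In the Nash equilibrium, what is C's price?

Firm C's profit: π = x_C(315 − 3x_C − 2x_D) − 91x_C.
∂π/∂x_C = 224 − 6x_C − 2x_D = 0 ⇒ x_C = 112/3 − (1/3)x_D.
Similarly x_D = 217/6 − (1/3)x_C.
Plugging x_D into C's best response: x_C = 112/3 − (1/3)(217/6 − (1/3)x_C) ⇒ (8/9)x_C = 455/18, so x_C = 28.4375.
Then x_D = 217/6 − (1/3)·28.4375 = 26.6875.
P_C = 315 − 3·28.4375 − 2·26.6875 = 176.3125.

176.3125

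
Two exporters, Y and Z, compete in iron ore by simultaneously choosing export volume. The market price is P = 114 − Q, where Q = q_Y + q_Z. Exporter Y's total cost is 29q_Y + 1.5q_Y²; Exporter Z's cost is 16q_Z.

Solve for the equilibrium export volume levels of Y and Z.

8, 45

Exporter Y's profit: π = q_Y(114 − (q_Y + q_Z)) − 29q_Y − 1.5q_Y².
∂π/∂q_Y = 85 − 5q_Y − q_Z = 0, so q_Y = 17 − 0.2q_Z.
For Z: ∂π/∂q_Z = 98 − 2q_Z − q_Y = 0 ⇒ q_Z = 49 − 0.5q_Y.
Solving the two reaction functions simultaneously: (1 − (−0.2)(−0.5))q_Y = 17 − 0.2·49, so 0.9q_Y = 7.2 and q_Y = 8.
Then q_Z = 49 − 0.5·8 = 45.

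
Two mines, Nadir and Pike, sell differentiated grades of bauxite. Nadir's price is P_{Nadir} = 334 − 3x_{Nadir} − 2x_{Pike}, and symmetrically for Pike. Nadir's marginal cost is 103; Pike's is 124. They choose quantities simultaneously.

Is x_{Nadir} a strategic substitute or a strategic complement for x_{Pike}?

strategic substitutes

Mine Nadir's profit: π = x_{Nadir}(334 − 3x_{Nadir} − 2x_{Pike}) − 103x_{Nadir}.
∂π/∂x_{Nadir} = 231 − 6x_{Nadir} − 2x_{Pike} = 0 ⇒ x_{Nadir} = 38.5 − (1/3)x_{Pike}.
The best-response slope dx_{Nadir}/dx_{Pike} = −1/3 < 0: the reaction function is downward-sloping, so the choices are strategic substitutes.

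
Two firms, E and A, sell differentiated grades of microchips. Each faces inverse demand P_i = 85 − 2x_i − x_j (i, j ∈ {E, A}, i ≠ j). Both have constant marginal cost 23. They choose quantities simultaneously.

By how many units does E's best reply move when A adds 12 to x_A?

-3

Firm E's profit: π = x_E(85 − 2x_E − x_A) − 23x_E.
∂π/∂x_E = 62 − 4x_E − x_A = 0 ⇒ x_E = 15.5 − 0.25x_A.
The reaction-function slope is −0.25, so a 12-unit rise in x_A moves x_E by −0.25 × 12 = −3. E's best response falls — the actions are strategic substitutes.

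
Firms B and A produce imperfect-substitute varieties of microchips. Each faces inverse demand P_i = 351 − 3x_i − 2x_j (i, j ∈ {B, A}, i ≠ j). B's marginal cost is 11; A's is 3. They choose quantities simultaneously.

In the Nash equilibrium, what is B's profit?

Firm B's profit: π = x_B(351 − 3x_B − 2x_A) − 11x_B.
∂π/∂x_B = 340 − 6x_B − 2x_A = 0 ⇒ x_B = 170/3 − (1/3)x_A.
Similarly x_A = 58 − (1/3)x_B.
Plugging x_A into B's best response: x_B = 170/3 − (1/3)(58 − (1/3)x_B) ⇒ (8/9)x_B = 112/3, so x_B = 42.
Then x_A = 58 − (1/3)·42 = 44.
P_B = 351 − 3·42 − 2·44 = 137.
Profit = (137 − 11)·42 = 5292.

5292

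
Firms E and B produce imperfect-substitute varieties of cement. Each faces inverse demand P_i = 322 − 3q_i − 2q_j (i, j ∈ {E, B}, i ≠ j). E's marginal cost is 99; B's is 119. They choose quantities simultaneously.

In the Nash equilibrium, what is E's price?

Firm E's profit: π = q_E(322 − 3q_E − 2q_B) − 99q_E.
∂π/∂q_E = 223 − 6q_E − 2q_B = 0 ⇒ q_E = 223/6 − (1/3)q_B.
Similarly q_B = 203/6 − (1/3)q_E.
Plugging q_B into E's best response: q_E = 223/6 − (1/3)(203/6 − (1/3)q_E) ⇒ (8/9)q_E = 233/9, so q_E = 29.125.
Then q_B = 203/6 − (1/3)·29.125 = 24.125.
P_E = 322 − 3·29.125 − 2·24.125 = 186.375.

186.375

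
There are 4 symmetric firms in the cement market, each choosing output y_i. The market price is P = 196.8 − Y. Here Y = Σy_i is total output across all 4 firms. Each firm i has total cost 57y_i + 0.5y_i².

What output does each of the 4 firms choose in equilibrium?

A representative firm's profit is π_i = y_i(196.8 − Y) − 57y_i − 0.5y_i², with Y = y_i + Σ_{j≠i} y_j.
First-order condition: 139.8 − 3y_i − Σ_{j≠i} y_j = 0.
In a symmetric equilibrium every firm chooses the same y, so Σ_{j≠i} y_j = 3y. The condition becomes 139.8 − 6y = 0, giving y = 139.8/6 = 23.3.

23.3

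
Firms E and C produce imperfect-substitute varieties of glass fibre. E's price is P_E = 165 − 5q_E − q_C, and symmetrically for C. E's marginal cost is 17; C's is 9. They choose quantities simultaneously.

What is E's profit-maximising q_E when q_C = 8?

Firm E's profit: π = q_E(165 − 5q_E − q_C) − 17q_E.
∂π/∂q_E = 148 − 10q_E − q_C = 0 ⇒ q_E = 14.8 − 0.1q_C.
At q_C = 8: q_E = 14.8 − 0.1·8 = 14.

14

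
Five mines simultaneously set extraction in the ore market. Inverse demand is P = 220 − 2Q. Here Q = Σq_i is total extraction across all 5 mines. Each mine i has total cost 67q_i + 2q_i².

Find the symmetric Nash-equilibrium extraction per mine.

9.5625

A representative mine's profit is π_i = q_i(220 − 2Q) − 67q_i − 2q_i², with Q = q_i + Σ_{j≠i} q_j.
First-order condition: 153 − 8q_i − 2Σ_{j≠i} q_j = 0.
In a symmetric equilibrium every mine chooses the same q, so Σ_{j≠i} q_j = 4q. The condition becomes 153 − 16q = 0, giving q = 153/16 = 9.5625.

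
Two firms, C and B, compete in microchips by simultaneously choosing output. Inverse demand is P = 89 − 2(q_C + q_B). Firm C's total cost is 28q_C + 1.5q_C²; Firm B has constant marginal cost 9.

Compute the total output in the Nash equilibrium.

21.75

Firm C's profit: π = q_C(89 − 2(q_C + q_B)) − 28q_C − 1.5q_C².
∂π/∂q_C = 61 − 7q_C − 2q_B = 0, so q_C = 61/7 − (2/7)q_B.
For B: ∂π/∂q_B = 80 − 4q_B − 2q_C = 0 ⇒ q_B = 20 − 0.5q_C.
Substituting the second reaction function into the first: q_C = 61/7 − (2/7)(20 − 0.5q_C), which gives (6/7)q_C = 3 ⇒ q_C = 3.5.
Then q_B = 20 − 0.5·3.5 = 18.25.
Total output: 3.5 + 18.25 = 21.75.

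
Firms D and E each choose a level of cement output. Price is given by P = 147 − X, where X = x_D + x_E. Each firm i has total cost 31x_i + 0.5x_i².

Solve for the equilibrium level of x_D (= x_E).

Firm D's profit: π = x_D(147 − (x_D + x_E)) − 31x_D − 0.5x_D².
∂π/∂x_D = 116 − 3x_D − x_E = 0, so x_D = 116/3 − (1/3)x_E.
The game is symmetric, so in equilibrium x_E = x_D: the reaction function gives (4/3)x_D = 116/3, hence x_D = 29.

29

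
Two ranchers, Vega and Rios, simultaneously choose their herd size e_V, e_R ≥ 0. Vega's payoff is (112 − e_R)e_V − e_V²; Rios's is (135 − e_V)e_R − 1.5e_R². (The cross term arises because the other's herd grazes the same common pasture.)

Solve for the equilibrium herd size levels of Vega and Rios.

40.2, 31.6

Expanding Vega's payoff: 112e_V − e_Re_V − e_V².
∂π/∂e_V = 112 − e_R − 2e_V = 0, so e_V = 56 − 0.5e_R.
Likewise for Rios: e_R = 45 − (1/3)e_V.
Solving the two reaction functions simultaneously: (1 − (−0.5)(−1/3))e_V = 56 − 0.5·45, so (5/6)e_V = 33.5 and e_V = 40.2.
Then e_R = 45 − (1/3)·40.2 = 31.6.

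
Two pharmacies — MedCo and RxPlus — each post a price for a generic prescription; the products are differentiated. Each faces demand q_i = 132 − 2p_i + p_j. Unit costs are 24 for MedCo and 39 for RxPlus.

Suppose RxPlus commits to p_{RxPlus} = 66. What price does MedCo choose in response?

MedCo's profit: π = (p_{MedCo} − 24)(132 − 2p_{MedCo} + p_{RxPlus}).
∂π/∂p_{MedCo} = 180 − 4p_{MedCo} + p_{RxPlus} = 0 ⇒ p_{MedCo} = 45 + 0.25p_{RxPlus}.
At p_{RxPlus} = 66: p_{MedCo} = 45 + 0.25·66 = 61.5.

61.5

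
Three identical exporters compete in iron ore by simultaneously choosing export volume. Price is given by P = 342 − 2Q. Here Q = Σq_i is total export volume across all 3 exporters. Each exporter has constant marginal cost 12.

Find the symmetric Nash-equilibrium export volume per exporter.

A representative exporter's profit is π_i = q_i(342 − 2Q) − 12q_i, with Q = q_i + Σ_{j≠i} q_j.
First-order condition: 330 − 4q_i − 2Σ_{j≠i} q_j = 0.
In a symmetric equilibrium every exporter chooses the same q, so Σ_{j≠i} q_j = 2q. The condition becomes 330 − 8q = 0, giving q = 330/8 = 41.25.

41.25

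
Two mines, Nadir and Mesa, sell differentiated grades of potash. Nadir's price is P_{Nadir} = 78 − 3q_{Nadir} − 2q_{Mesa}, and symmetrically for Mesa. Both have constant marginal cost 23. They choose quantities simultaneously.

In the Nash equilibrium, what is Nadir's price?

Mine Nadir's profit: π = q_{Nadir}(78 − 3q_{Nadir} − 2q_{Mesa}) − 23q_{Nadir}.
∂π/∂q_{Nadir} = 55 − 6q_{Nadir} − 2q_{Mesa} = 0 ⇒ q_{Nadir} = 55/6 − (1/3)q_{Mesa}.
By symmetry q_{Mesa} = q_{Nadir}; substituting into the reaction function, (4/3)q_{Nadir} = 55/6 and q_{Nadir} = 6.875.
P_{Nadir} = 78 − 3·6.875 − 2·6.875 = 43.625.

43.625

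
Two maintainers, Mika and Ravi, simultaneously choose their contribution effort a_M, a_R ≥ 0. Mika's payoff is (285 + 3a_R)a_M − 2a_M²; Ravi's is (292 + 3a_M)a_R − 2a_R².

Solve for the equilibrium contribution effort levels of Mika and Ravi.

Expanding Mika's payoff: 285a_M + 3a_Ra_M − 2a_M².
∂π/∂a_M = 285 + 3a_R − 4a_M = 0, so a_M = 71.25 + 0.75a_R.
Likewise for Ravi: a_R = 73 + 0.75a_M.
Solving the two reaction functions simultaneously: (1 − (0.75)(0.75))a_M = 71.25 + 0.75·73, so 0.4375a_M = 126 and a_M = 288.
Then a_R = 73 + 0.75·288 = 289.

288, 289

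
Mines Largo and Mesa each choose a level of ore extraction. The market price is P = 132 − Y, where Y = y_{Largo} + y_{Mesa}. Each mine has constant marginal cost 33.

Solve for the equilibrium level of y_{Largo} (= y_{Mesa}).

Mine Largo's profit: π = y_{Largo}(132 − (y_{Largo} + y_{Mesa})) − 33y_{Largo}.
∂π/∂y_{Largo} = 99 − 2y_{Largo} − y_{Mesa} = 0, so y_{Largo} = 49.5 − 0.5y_{Mesa}.
By symmetry y_{Mesa} = y_{Largo}; substituting into the reaction function, 1.5y_{Largo} = 49.5 and y_{Largo} = 33.

33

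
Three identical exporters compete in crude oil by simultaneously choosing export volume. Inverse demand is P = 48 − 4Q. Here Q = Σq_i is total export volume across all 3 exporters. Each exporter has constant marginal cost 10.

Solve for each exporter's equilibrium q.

A representative exporter's profit is π_i = q_i(48 − 4Q) − 10q_i, with Q = q_i + Σ_{j≠i} q_j.
First-order condition: 38 − 8q_i − 4Σ_{j≠i} q_j = 0.
With identical exporters, set every q_j = q: then 38 − 8q − 8q = 0, i.e. q = 38/16 = 2.375.

2.375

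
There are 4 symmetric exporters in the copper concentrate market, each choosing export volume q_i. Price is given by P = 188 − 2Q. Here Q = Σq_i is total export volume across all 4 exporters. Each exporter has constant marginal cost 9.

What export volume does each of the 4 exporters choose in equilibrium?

A representative exporter's profit is π_i = q_i(188 − 2Q) − 9q_i, with Q = q_i + Σ_{j≠i} q_j.
First-order condition: 179 − 4q_i − 2Σ_{j≠i} q_j = 0.
With identical exporters, set every q_j = q: then 179 − 4q − 6q = 0, i.e. q = 179/10 = 17.9.

17.9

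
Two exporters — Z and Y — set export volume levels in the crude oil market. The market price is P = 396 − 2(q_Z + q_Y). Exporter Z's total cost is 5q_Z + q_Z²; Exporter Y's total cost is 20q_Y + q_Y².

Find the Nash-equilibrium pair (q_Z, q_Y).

49.8125, 46.0625

Exporter Z's profit: π = q_Z(396 − 2(q_Z + q_Y)) − 5q_Z − q_Z².
∂π/∂q_Z = 391 − 6q_Z − 2q_Y = 0, so q_Z = 391/6 − (1/3)q_Y.
By the same steps for Y: q_Y = 188/3 − (1/3)q_Z.
Substituting the second reaction function into the first: q_Z = 391/6 − (1/3)(188/3 − (1/3)q_Z), which gives (8/9)q_Z = 797/18 ⇒ q_Z = 49.8125.
Then q_Y = 188/3 − (1/3)·49.8125 = 46.0625.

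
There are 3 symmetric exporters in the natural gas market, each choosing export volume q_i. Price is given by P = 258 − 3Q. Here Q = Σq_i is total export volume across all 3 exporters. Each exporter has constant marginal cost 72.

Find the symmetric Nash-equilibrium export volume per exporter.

15.5

A representative exporter's profit is π_i = q_i(258 − 3Q) − 72q_i, with Q = q_i + Σ_{j≠i} q_j.
First-order condition: 186 − 6q_i − 3Σ_{j≠i} q_j = 0.
With identical exporters, set every q_j = q: then 186 − 6q − 6q = 0, i.e. q = 186/12 = 15.5.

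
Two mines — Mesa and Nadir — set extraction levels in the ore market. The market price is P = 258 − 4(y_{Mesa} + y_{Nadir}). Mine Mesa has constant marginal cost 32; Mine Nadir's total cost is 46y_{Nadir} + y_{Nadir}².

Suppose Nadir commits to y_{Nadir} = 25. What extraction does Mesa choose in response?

15.75

Mine Mesa's profit: π = y_{Mesa}(258 − 4(y_{Mesa} + y_{Nadir})) − 32y_{Mesa}.
∂π/∂y_{Mesa} = 226 − 8y_{Mesa} − 4y_{Nadir} = 0, so y_{Mesa} = 28.25 − 0.5y_{Nadir}.
At y_{Nadir} = 25: y_{Mesa} = 28.25 − 0.5·25 = 15.75.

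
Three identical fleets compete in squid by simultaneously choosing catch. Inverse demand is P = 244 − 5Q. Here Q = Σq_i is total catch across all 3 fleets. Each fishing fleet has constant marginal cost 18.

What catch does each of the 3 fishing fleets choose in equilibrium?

A representative fishing fleet's profit is π_i = q_i(244 − 5Q) − 18q_i, with Q = q_i + Σ_{j≠i} q_j.
First-order condition: 226 − 10q_i − 5Σ_{j≠i} q_j = 0.
Imposing symmetry (q_j = q for all j) turns Σ_{j≠i} q_j into 2q, so 226 = 20q and q = 11.3.

11.3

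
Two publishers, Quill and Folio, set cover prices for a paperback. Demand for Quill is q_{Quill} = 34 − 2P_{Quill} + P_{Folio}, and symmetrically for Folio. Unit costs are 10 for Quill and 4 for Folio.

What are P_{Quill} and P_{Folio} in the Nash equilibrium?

Quill's profit: π = (P_{Quill} − 10)(34 − 2P_{Quill} + P_{Folio}).
∂π/∂P_{Quill} = 54 − 4P_{Quill} + P_{Folio} = 0 ⇒ P_{Quill} = 13.5 + 0.25P_{Folio}.
Similarly P_{Folio} = 10.5 + 0.25P_{Quill}.
Substituting the second reaction function into the first: P_{Quill} = 13.5 + 0.25(10.5 + 0.25P_{Quill}), which gives 0.9375P_{Quill} = 16.125 ⇒ P_{Quill} = 17.2.
Then P_{Folio} = 10.5 + 0.25·17.2 = 14.8.

17.2, 14.8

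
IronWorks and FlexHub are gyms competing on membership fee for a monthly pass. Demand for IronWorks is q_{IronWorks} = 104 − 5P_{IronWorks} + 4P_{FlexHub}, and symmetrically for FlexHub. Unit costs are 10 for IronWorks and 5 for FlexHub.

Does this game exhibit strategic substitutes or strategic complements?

IronWorks's profit: π = (P_{IronWorks} − 10)(104 − 5P_{IronWorks} + 4P_{FlexHub}).
∂π/∂P_{IronWorks} = 154 − 10P_{IronWorks} + 4P_{FlexHub} = 0 ⇒ P_{IronWorks} = 15.4 + 0.4P_{FlexHub}.
The best-response slope dP_{IronWorks}/dP_{FlexHub} = 0.4 > 0: the reaction function is upward-sloping, so the choices are strategic complements.

strategic complements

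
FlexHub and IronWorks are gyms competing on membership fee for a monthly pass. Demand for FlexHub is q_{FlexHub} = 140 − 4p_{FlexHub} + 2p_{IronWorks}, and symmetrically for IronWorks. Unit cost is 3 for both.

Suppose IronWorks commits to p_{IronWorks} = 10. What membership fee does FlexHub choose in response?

21.5

FlexHub's profit: π = (p_{FlexHub} − 3)(140 − 4p_{FlexHub} + 2p_{IronWorks}).
∂π/∂p_{FlexHub} = 152 − 8p_{FlexHub} + 2p_{IronWorks} = 0 ⇒ p_{FlexHub} = 19 + 0.25p_{IronWorks}.
At p_{IronWorks} = 10: p_{FlexHub} = 19 + 0.25·10 = 21.5.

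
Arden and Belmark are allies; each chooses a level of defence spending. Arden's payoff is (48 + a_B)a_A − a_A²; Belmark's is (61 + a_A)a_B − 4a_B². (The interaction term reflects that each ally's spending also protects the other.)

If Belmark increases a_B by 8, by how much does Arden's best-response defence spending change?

Expanding Arden's payoff: 48a_A + a_Ba_A − a_A².
∂π/∂a_A = 48 + a_B − 2a_A = 0, so a_A = 24 + 0.5a_B.
The reaction-function slope is 0.5, so an 8-unit rise in a_B moves a_A by 0.5 × 8 = 4. Arden's best response rises — the actions are strategic complements.

4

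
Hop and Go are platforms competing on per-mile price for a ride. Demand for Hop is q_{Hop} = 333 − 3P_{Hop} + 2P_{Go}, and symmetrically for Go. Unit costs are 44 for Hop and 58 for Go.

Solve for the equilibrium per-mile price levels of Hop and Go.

Hop's profit: π = (P_{Hop} − 44)(333 − 3P_{Hop} + 2P_{Go}).
∂π/∂P_{Hop} = 465 − 6P_{Hop} + 2P_{Go} = 0 ⇒ P_{Hop} = 77.5 + (1/3)P_{Go}.
Similarly P_{Go} = 84.5 + (1/3)P_{Hop}.
Solving the two reaction functions simultaneously: (1 − (1/3)(1/3))P_{Hop} = 77.5 + (1/3)·84.5, so (8/9)P_{Hop} = 317/3 and P_{Hop} = 118.875.
Then P_{Go} = 84.5 + (1/3)·118.875 = 124.125.

118.875, 124.125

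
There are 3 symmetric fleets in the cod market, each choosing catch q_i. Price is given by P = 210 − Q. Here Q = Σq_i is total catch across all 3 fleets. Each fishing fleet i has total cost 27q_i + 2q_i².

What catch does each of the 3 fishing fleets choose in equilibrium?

A representative fishing fleet's profit is π_i = q_i(210 − Q) − 27q_i − 2q_i², with Q = q_i + Σ_{j≠i} q_j.
First-order condition: 183 − 6q_i − Σ_{j≠i} q_j = 0.
With identical fishing fleets, set every q_j = q: then 183 − 6q − 2q = 0, i.e. q = 183/8 = 22.875.

22.875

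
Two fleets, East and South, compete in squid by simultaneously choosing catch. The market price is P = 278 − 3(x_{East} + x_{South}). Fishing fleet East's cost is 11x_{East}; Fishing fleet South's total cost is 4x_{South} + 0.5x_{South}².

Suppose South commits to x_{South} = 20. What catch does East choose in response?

34.5

Fishing fleet East's profit: π = x_{East}(278 − 3(x_{East} + x_{South})) − 11x_{East}.
∂π/∂x_{East} = 267 − 6x_{East} − 3x_{South} = 0, so x_{East} = 44.5 − 0.5x_{South}.
At x_{South} = 20: x_{East} = 44.5 − 0.5·20 = 34.5.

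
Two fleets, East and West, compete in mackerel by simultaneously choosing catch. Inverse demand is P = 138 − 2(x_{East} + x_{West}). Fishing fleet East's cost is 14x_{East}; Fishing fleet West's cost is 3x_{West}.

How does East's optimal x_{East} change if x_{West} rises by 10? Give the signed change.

-5

Fishing fleet East's profit: π = x_{East}(138 − 2(x_{East} + x_{West})) − 14x_{East}.
∂π/∂x_{East} = 124 − 4x_{East} − 2x_{West} = 0, so x_{East} = 31 − 0.5x_{West}.
The reaction-function slope is −0.5, so a 10-unit rise in x_{West} moves x_{East} by −0.5 × 10 = −5. East's best response falls — the actions are strategic substitutes.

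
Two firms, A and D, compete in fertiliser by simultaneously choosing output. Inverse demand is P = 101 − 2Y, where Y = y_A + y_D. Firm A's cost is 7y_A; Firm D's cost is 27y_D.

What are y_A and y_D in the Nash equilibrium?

19, 9

Firm A's profit: π = y_A(101 − 2(y_A + y_D)) − 7y_A.
∂π/∂y_A = 94 − 4y_A − 2y_D = 0, so y_A = 23.5 − 0.5y_D.
By the same steps for D: y_D = 18.5 − 0.5y_A.
Solving the two reaction functions simultaneously: (1 − (−0.5)(−0.5))y_A = 23.5 − 0.5·18.5, so 0.75y_A = 14.25 and y_A = 19.
Then y_D = 18.5 − 0.5·19 = 9.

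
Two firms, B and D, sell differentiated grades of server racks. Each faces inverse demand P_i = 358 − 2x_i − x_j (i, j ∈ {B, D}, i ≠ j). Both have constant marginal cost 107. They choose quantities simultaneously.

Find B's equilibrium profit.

Firm B's profit: π = x_B(358 − 2x_B − x_D) − 107x_B.
∂π/∂x_B = 251 − 4x_B − x_D = 0 ⇒ x_B = 62.75 − 0.25x_D.
By symmetry x_D = x_B; substituting into the reaction function, 1.25x_B = 62.75 and x_B = 50.2.
P_B = 358 − 2·50.2 − 50.2 = 207.4.
Profit = (207.4 − 107)·50.2 = 5040.08.

5040.08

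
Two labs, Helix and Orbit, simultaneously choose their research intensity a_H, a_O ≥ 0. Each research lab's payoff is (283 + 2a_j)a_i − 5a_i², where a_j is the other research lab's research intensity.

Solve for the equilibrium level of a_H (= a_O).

Helix's payoff is (283 + 2a_O)a_H − 5a_H².
∂π/∂a_H = 283 + 2a_O − 10a_H = 0, so a_H = 28.3 + 0.2a_O.
Setting a_H = a_O in the reaction function: a_H = 28.3 + 0.2a_H, so a_H = 28.3 / 0.8 = 35.375.

35.375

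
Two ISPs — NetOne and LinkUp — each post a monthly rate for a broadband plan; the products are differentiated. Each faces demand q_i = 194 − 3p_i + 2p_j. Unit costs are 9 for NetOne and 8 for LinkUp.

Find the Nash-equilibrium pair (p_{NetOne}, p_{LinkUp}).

55.0625, 54.6875

NetOne's profit: π = (p_{NetOne} − 9)(194 − 3p_{NetOne} + 2p_{LinkUp}).
∂π/∂p_{NetOne} = 221 − 6p_{NetOne} + 2p_{LinkUp} = 0 ⇒ p_{NetOne} = 221/6 + (1/3)p_{LinkUp}.
Similarly p_{LinkUp} = 109/3 + (1/3)p_{NetOne}.
Substituting the second reaction function into the first: p_{NetOne} = 221/6 + (1/3)(109/3 + (1/3)p_{NetOne}), which gives (8/9)p_{NetOne} = 881/18 ⇒ p_{NetOne} = 55.0625.
Then p_{LinkUp} = 109/3 + (1/3)·55.0625 = 54.6875.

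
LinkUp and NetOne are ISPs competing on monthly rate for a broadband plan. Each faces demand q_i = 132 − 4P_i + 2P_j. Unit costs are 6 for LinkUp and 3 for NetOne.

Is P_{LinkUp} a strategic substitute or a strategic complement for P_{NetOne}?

strategic complements

LinkUp's profit: π = (P_{LinkUp} − 6)(132 − 4P_{LinkUp} + 2P_{NetOne}).
∂π/∂P_{LinkUp} = 156 − 8P_{LinkUp} + 2P_{NetOne} = 0 ⇒ P_{LinkUp} = 19.5 + 0.25P_{NetOne}.
The best-response slope dP_{LinkUp}/dP_{NetOne} = 0.25 > 0: the reaction function is upward-sloping, so the choices are strategic complements.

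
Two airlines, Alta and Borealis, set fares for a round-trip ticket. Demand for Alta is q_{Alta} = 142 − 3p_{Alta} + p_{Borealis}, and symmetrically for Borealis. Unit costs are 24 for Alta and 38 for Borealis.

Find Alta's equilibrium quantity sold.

Alta's profit: π = (p_{Alta} − 24)(142 − 3p_{Alta} + p_{Borealis}).
∂π/∂p_{Alta} = 214 − 6p_{Alta} + p_{Borealis} = 0 ⇒ p_{Alta} = 107/3 + (1/6)p_{Borealis}.
Similarly p_{Borealis} = 128/3 + (1/6)p_{Alta}.
Solving the two reaction functions simultaneously: (1 − (1/6)(1/6))p_{Alta} = 107/3 + (1/6)·(128/3), so (35/36)p_{Alta} = 385/9 and p_{Alta} = 44.
Then p_{Borealis} = 128/3 + (1/6)·44 = 50.
q_{Alta} = 142 − 3·44 + 50 = 60.

60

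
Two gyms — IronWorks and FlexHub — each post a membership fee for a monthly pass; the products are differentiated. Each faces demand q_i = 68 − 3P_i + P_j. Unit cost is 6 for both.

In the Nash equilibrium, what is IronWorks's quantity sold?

IronWorks's profit: π = (P_{IronWorks} − 6)(68 − 3P_{IronWorks} + P_{FlexHub}).
∂π/∂P_{IronWorks} = 86 − 6P_{IronWorks} + P_{FlexHub} = 0 ⇒ P_{IronWorks} = 43/3 + (1/6)P_{FlexHub}.
The game is symmetric, so in equilibrium P_{FlexHub} = P_{IronWorks}: the reaction function gives (5/6)P_{IronWorks} = 43/3, hence P_{IronWorks} = 17.2.
q_{IronWorks} = 68 − 3·17.2 + 17.2 = 33.6.

33.6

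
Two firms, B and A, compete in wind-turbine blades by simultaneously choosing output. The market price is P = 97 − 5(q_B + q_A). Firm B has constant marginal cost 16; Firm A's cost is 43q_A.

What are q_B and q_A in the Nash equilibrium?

Firm B's profit: π = q_B(97 − 5(q_B + q_A)) − 16q_B.
∂π/∂q_B = 81 − 10q_B − 5q_A = 0, so q_B = 8.1 − 0.5q_A.
By the same steps for A: q_A = 5.4 − 0.5q_B.
Solving the two reaction functions simultaneously: (1 − (−0.5)(−0.5))q_B = 8.1 − 0.5·5.4, so 0.75q_B = 5.4 and q_B = 7.2.
Then q_A = 5.4 − 0.5·7.2 = 1.8.

7.2, 1.8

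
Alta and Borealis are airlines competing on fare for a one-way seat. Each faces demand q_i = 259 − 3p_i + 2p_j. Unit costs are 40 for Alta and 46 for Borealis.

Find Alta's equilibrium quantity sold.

167.625

Alta's profit: π = (p_{Alta} − 40)(259 − 3p_{Alta} + 2p_{Borealis}).
∂π/∂p_{Alta} = 379 − 6p_{Alta} + 2p_{Borealis} = 0 ⇒ p_{Alta} = 379/6 + (1/3)p_{Borealis}.
Similarly p_{Borealis} = 397/6 + (1/3)p_{Alta}.
Solving the two reaction functions simultaneously: (1 − (1/3)(1/3))p_{Alta} = 379/6 + (1/3)·(397/6), so (8/9)p_{Alta} = 767/9 and p_{Alta} = 95.875.
Then p_{Borealis} = 397/6 + (1/3)·95.875 = 98.125.
q_{Alta} = 259 − 3·95.875 + 2·98.125 = 167.625.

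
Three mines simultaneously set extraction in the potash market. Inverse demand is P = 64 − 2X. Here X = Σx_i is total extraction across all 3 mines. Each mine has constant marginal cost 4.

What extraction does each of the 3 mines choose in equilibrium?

7.5

A representative mine's profit is π_i = x_i(64 − 2X) − 4x_i, with X = x_i + Σ_{j≠i} x_j.
First-order condition: 60 − 4x_i − 2Σ_{j≠i} x_j = 0.
In a symmetric equilibrium every mine chooses the same x, so Σ_{j≠i} x_j = 2x. The condition becomes 60 − 8x = 0, giving x = 60/8 = 7.5.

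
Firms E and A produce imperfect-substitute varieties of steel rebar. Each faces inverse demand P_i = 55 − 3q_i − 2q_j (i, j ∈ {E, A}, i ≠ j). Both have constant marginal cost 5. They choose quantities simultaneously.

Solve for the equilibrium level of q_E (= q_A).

6.25

Firm E's profit: π = q_E(55 − 3q_E − 2q_A) − 5q_E.
∂π/∂q_E = 50 − 6q_E − 2q_A = 0 ⇒ q_E = 25/3 − (1/3)q_A.
The game is symmetric, so in equilibrium q_A = q_E: the reaction function gives (4/3)q_E = 25/3, hence q_E = 6.25.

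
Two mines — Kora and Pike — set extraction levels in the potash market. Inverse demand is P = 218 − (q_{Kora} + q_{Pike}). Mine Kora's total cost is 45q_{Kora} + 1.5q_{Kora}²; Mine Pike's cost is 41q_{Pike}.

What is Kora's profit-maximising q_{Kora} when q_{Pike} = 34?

Mine Kora's profit: π = q_{Kora}(218 − (q_{Kora} + q_{Pike})) − 45q_{Kora} − 1.5q_{Kora}².
∂π/∂q_{Kora} = 173 − 5q_{Kora} − q_{Pike} = 0, so q_{Kora} = 34.6 − 0.2q_{Pike}.
At q_{Pike} = 34: q_{Kora} = 34.6 − 0.2·34 = 27.8.

27.8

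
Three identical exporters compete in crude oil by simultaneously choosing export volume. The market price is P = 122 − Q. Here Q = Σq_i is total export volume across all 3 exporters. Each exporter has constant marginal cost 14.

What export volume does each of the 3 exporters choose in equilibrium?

27

A representative exporter's profit is π_i = q_i(122 − Q) − 14q_i, with Q = q_i + Σ_{j≠i} q_j.
First-order condition: 108 − 2q_i − Σ_{j≠i} q_j = 0.
Imposing symmetry (q_j = q for all j) turns Σ_{j≠i} q_j into 2q, so 108 = 4q and q = 27.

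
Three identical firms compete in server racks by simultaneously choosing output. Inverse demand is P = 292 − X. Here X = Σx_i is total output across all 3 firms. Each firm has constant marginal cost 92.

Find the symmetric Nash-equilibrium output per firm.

50

A representative firm's profit is π_i = x_i(292 − X) − 92x_i, with X = x_i + Σ_{j≠i} x_j.
First-order condition: 200 − 2x_i − Σ_{j≠i} x_j = 0.
With identical firms, set every x_j = x: then 200 − 2x − 2x = 0, i.e. x = 200/4 = 50.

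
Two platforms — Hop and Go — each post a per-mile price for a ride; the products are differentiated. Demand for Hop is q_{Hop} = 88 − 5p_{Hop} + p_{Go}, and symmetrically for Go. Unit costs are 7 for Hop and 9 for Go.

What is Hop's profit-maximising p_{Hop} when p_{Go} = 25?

Hop's profit: π = (p_{Hop} − 7)(88 − 5p_{Hop} + p_{Go}).
∂π/∂p_{Hop} = 123 − 10p_{Hop} + p_{Go} = 0 ⇒ p_{Hop} = 12.3 + 0.1p_{Go}.
At p_{Go} = 25: p_{Hop} = 12.3 + 0.1·25 = 14.8.

14.8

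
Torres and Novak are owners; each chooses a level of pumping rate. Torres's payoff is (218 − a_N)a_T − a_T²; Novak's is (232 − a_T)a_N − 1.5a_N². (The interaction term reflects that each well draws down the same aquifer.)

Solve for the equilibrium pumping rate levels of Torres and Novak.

84.4, 49.2

Expanding Torres's payoff: 218a_T − a_Na_T − a_T².
∂π/∂a_T = 218 − a_N − 2a_T = 0, so a_T = 109 − 0.5a_N.
Likewise for Novak: a_N = 232/3 − (1/3)a_T.
Substituting the second reaction function into the first: a_T = 109 − 0.5(232/3 − (1/3)a_T), which gives (5/6)a_T = 211/3 ⇒ a_T = 84.4.
Then a_N = 232/3 − (1/3)·84.4 = 49.2.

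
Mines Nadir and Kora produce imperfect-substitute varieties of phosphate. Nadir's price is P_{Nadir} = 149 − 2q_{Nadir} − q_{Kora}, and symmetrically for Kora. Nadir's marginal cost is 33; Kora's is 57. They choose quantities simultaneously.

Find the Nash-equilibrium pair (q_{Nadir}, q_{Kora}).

Mine Nadir's profit: π = q_{Nadir}(149 − 2q_{Nadir} − q_{Kora}) − 33q_{Nadir}.
∂π/∂q_{Nadir} = 116 − 4q_{Nadir} − q_{Kora} = 0 ⇒ q_{Nadir} = 29 − 0.25q_{Kora}.
Similarly q_{Kora} = 23 − 0.25q_{Nadir}.
Solving the two reaction functions simultaneously: (1 − (−0.25)(−0.25))q_{Nadir} = 29 − 0.25·23, so 0.9375q_{Nadir} = 23.25 and q_{Nadir} = 24.8.
Then q_{Kora} = 23 − 0.25·24.8 = 16.8.

24.8, 16.8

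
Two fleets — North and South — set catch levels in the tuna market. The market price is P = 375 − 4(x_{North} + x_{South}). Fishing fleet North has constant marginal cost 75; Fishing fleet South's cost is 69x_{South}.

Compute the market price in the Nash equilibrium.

173

Fishing fleet North's profit: π = x_{North}(375 − 4(x_{North} + x_{South})) − 75x_{North}.
∂π/∂x_{North} = 300 − 8x_{North} − 4x_{South} = 0, so x_{North} = 37.5 − 0.5x_{South}.
By the same steps for South: x_{South} = 38.25 − 0.5x_{North}.
Substituting the second reaction function into the first: x_{North} = 37.5 − 0.5(38.25 − 0.5x_{North}), which gives 0.75x_{North} = 18.375 ⇒ x_{North} = 24.5.
Then x_{South} = 38.25 − 0.5·24.5 = 26.
Equilibrium price: P = 375 − 4·50.5 = 173.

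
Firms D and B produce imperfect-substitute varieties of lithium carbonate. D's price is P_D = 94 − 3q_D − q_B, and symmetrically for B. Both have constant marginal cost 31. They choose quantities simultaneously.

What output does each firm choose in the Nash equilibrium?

Firm D's profit: π = q_D(94 − 3q_D − q_B) − 31q_D.
∂π/∂q_D = 63 − 6q_D − q_B = 0 ⇒ q_D = 10.5 − (1/6)q_B.
Setting q_D = q_B in the reaction function: q_D = 10.5 − (1/6)q_D, so q_D = 10.5 / (7/6) = 9.

9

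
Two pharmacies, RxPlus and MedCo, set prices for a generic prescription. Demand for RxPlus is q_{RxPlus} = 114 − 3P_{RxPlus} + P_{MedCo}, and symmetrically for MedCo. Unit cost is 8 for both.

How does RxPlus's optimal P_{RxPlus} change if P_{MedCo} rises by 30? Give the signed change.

RxPlus's profit: π = (P_{RxPlus} − 8)(114 − 3P_{RxPlus} + P_{MedCo}).
∂π/∂P_{RxPlus} = 138 − 6P_{RxPlus} + P_{MedCo} = 0 ⇒ P_{RxPlus} = 23 + (1/6)P_{MedCo}.
The reaction-function slope is 1/6, so a 30-unit rise in P_{MedCo} moves P_{RxPlus} by 1/6 × 30 = 5. RxPlus's best response rises — the actions are strategic complements.

5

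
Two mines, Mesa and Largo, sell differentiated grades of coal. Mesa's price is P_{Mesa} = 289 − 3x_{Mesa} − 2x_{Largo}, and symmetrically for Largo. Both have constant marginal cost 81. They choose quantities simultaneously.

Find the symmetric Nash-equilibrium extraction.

Mine Mesa's profit: π = x_{Mesa}(289 − 3x_{Mesa} − 2x_{Largo}) − 81x_{Mesa}.
∂π/∂x_{Mesa} = 208 − 6x_{Mesa} − 2x_{Largo} = 0 ⇒ x_{Mesa} = 104/3 − (1/3)x_{Largo}.
Setting x_{Mesa} = x_{Largo} in the reaction function: x_{Mesa} = 104/3 − (1/3)x_{Mesa}, so x_{Mesa} = (104/3) / (4/3) = 26.

26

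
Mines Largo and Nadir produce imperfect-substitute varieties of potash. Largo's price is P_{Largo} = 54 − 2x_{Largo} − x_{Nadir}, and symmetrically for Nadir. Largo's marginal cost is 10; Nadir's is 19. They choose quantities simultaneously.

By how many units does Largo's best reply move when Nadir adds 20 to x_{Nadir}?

-5

Mine Largo's profit: π = x_{Largo}(54 − 2x_{Largo} − x_{Nadir}) − 10x_{Largo}.
∂π/∂x_{Largo} = 44 − 4x_{Largo} − x_{Nadir} = 0 ⇒ x_{Largo} = 11 − 0.25x_{Nadir}.
The reaction-function slope is −0.25, so a 20-unit rise in x_{Nadir} moves x_{Largo} by −0.25 × 20 = −5. Largo's best response falls — the actions are strategic substitutes.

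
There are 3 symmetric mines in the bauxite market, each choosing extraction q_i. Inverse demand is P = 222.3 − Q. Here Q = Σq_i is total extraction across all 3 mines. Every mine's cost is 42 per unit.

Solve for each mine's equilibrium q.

A representative mine's profit is π_i = q_i(222.3 − Q) − 42q_i, with Q = q_i + Σ_{j≠i} q_j.
First-order condition: 180.3 − 2q_i − Σ_{j≠i} q_j = 0.
With identical mines, set every q_j = q: then 180.3 − 2q − 2q = 0, i.e. q = 180.3/4 = 45.075.

45.075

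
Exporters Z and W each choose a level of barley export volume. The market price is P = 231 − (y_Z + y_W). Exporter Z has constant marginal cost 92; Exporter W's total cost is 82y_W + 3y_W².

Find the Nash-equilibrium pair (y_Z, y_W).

64.2, 10.6

Exporter Z's profit: π = y_Z(231 − (y_Z + y_W)) − 92y_Z.
∂π/∂y_Z = 139 − 2y_Z − y_W = 0, so y_Z = 69.5 − 0.5y_W.
For W: ∂π/∂y_W = 149 − 8y_W − y_Z = 0 ⇒ y_W = 18.625 − 0.125y_Z.
Substituting the second reaction function into the first: y_Z = 69.5 − 0.5(18.625 − 0.125y_Z), which gives 0.9375y_Z = 60.1875 ⇒ y_Z = 64.2.
Then y_W = 18.625 − 0.125·64.2 = 10.6.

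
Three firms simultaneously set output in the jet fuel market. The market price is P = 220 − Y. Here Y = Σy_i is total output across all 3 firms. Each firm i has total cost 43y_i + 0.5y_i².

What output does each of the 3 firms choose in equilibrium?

A representative firm's profit is π_i = y_i(220 − Y) − 43y_i − 0.5y_i², with Y = y_i + Σ_{j≠i} y_j.
First-order condition: 177 − 3y_i − Σ_{j≠i} y_j = 0.
In a symmetric equilibrium every firm chooses the same y, so Σ_{j≠i} y_j = 2y. The condition becomes 177 − 5y = 0, giving y = 177/5 = 35.4.

35.4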